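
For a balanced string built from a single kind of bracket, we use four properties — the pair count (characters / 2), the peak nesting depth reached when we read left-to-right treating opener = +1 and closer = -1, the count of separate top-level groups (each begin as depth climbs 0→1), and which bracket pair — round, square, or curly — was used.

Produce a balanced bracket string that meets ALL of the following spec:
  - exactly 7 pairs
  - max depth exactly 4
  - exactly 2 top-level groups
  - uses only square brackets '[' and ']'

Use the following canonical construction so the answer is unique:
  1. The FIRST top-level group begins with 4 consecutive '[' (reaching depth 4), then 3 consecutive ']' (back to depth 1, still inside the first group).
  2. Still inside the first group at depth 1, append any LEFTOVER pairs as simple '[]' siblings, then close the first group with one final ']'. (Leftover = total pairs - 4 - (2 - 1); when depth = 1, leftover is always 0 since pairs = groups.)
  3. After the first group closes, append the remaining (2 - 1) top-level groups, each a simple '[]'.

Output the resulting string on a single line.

Spec: pairs=7 depth=4 groups=2
Leftover pairs = 7 - 4 - (2-1) = 2
First group: deep chain of depth 4 + 2 sibling pairs
Remaining 1 groups: simple '[]' each

Answer: [[[[]]][][]][]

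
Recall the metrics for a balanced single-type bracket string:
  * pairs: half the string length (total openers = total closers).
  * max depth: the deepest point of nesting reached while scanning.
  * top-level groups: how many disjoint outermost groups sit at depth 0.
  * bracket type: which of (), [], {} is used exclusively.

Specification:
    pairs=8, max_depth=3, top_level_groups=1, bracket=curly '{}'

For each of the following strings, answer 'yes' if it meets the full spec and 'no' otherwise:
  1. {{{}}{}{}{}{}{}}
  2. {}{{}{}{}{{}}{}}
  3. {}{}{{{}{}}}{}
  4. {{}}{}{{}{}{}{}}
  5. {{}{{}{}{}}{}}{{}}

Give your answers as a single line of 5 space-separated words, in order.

String 1 '{{{}}{}{}{}{}{}}': depth seq [1 2 3 2 1 2 1 2 1 2 1 2 1 2 1 0]
  -> pairs=8 depth=3 groups=1 -> yes
String 2 '{}{{}{}{}{{}}{}}': depth seq [1 0 1 2 1 2 1 2 1 2 3 2 1 2 1 0]
  -> pairs=8 depth=3 groups=2 -> no
String 3 '{}{}{{{}{}}}{}': depth seq [1 0 1 0 1 2 3 2 3 2 1 0 1 0]
  -> pairs=7 depth=3 groups=4 -> no
String 4 '{{}}{}{{}{}{}{}}': depth seq [1 2 1 0 1 0 1 2 1 2 1 2 1 2 1 0]
  -> pairs=8 depth=2 groups=3 -> no
String 5 '{{}{{}{}{}}{}}{{}}': depth seq [1 2 1 2 3 2 3 2 3 2 1 2 1 0 1 2 1 0]
  -> pairs=9 depth=3 groups=2 -> no

Answer: yes no no no no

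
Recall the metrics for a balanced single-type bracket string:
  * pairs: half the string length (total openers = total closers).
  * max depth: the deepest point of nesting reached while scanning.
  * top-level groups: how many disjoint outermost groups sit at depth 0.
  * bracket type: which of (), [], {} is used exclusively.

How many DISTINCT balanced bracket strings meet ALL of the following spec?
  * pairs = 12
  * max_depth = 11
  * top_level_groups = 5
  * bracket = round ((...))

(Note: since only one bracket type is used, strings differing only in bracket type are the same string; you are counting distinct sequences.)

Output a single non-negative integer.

Answer: 0

Derivation:
Spec: pairs=12 depth=11 groups=5
Count(depth <= 11) = 13260
Count(depth <= 10) = 13260
Count(depth == 11) = 13260 - 13260 = 0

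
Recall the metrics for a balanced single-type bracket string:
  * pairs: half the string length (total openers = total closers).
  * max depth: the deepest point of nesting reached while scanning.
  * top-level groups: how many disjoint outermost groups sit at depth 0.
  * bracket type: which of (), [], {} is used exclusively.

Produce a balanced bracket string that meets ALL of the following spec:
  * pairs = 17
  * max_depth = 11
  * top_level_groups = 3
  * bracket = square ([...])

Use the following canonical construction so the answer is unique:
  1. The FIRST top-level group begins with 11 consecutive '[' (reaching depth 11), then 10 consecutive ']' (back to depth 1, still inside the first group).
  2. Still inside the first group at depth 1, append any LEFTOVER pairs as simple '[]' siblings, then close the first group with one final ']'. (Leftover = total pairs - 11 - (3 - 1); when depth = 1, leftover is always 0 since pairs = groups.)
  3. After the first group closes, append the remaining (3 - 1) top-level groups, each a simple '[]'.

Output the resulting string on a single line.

Answer: [[[[[[[[[[[]]]]]]]]]][][][][]][][]

Derivation:
Spec: pairs=17 depth=11 groups=3
Leftover pairs = 17 - 11 - (3-1) = 4
First group: deep chain of depth 11 + 4 sibling pairs
Remaining 2 groups: simple '[]' each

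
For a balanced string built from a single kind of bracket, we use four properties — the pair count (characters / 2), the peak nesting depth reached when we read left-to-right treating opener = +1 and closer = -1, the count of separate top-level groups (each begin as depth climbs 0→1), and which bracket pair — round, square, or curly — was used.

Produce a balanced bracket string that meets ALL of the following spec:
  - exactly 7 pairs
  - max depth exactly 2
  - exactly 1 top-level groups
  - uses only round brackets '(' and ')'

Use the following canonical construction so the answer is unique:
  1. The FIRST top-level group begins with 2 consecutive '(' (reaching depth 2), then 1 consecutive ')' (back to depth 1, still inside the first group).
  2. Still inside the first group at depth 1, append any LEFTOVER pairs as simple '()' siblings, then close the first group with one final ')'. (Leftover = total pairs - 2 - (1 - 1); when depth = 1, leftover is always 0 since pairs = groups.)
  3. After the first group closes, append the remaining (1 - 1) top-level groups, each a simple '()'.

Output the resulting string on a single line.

Answer: (()()()()()())

Derivation:
Spec: pairs=7 depth=2 groups=1
Leftover pairs = 7 - 2 - (1-1) = 5
First group: deep chain of depth 2 + 5 sibling pairs
Remaining 0 groups: simple '()' each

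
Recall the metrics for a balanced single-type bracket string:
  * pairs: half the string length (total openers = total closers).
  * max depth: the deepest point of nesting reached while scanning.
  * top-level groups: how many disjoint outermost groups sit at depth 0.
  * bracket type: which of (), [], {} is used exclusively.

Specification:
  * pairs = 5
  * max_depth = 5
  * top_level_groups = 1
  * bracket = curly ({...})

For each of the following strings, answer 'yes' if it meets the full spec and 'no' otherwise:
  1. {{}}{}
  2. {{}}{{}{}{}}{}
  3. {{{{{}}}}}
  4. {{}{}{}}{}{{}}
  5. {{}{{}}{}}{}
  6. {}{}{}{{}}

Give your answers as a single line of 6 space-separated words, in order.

String 1 '{{}}{}': depth seq [1 2 1 0 1 0]
  -> pairs=3 depth=2 groups=2 -> no
String 2 '{{}}{{}{}{}}{}': depth seq [1 2 1 0 1 2 1 2 1 2 1 0 1 0]
  -> pairs=7 depth=2 groups=3 -> no
String 3 '{{{{{}}}}}': depth seq [1 2 3 4 5 4 3 2 1 0]
  -> pairs=5 depth=5 groups=1 -> yes
String 4 '{{}{}{}}{}{{}}': depth seq [1 2 1 2 1 2 1 0 1 0 1 2 1 0]
  -> pairs=7 depth=2 groups=3 -> no
String 5 '{{}{{}}{}}{}': depth seq [1 2 1 2 3 2 1 2 1 0 1 0]
  -> pairs=6 depth=3 groups=2 -> no
String 6 '{}{}{}{{}}': depth seq [1 0 1 0 1 0 1 2 1 0]
  -> pairs=5 depth=2 groups=4 -> no

Answer: no no yes no no no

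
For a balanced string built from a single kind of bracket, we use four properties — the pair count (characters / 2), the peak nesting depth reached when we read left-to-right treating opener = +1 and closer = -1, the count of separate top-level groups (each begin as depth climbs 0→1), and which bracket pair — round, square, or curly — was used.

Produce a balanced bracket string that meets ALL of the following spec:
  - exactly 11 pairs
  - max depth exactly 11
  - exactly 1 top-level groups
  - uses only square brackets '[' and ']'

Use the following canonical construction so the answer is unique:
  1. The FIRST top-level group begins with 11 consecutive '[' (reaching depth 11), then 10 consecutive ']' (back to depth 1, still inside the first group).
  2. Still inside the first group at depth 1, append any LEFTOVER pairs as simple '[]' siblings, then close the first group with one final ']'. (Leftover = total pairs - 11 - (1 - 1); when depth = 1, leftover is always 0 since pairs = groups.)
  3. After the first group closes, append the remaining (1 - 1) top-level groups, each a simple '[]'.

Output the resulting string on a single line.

Spec: pairs=11 depth=11 groups=1
Leftover pairs = 11 - 11 - (1-1) = 0
First group: deep chain of depth 11 + 0 sibling pairs
Remaining 0 groups: simple '[]' each

Answer: [[[[[[[[[[[]]]]]]]]]]]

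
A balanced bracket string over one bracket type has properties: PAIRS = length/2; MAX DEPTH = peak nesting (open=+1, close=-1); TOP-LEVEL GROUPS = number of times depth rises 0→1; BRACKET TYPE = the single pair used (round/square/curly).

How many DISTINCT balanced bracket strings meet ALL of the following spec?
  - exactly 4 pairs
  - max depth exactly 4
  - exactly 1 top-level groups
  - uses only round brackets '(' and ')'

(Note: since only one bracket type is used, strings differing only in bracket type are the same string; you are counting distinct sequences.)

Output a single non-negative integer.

Answer: 1

Derivation:
Spec: pairs=4 depth=4 groups=1
Count(depth <= 4) = 5
Count(depth <= 3) = 4
Count(depth == 4) = 5 - 4 = 1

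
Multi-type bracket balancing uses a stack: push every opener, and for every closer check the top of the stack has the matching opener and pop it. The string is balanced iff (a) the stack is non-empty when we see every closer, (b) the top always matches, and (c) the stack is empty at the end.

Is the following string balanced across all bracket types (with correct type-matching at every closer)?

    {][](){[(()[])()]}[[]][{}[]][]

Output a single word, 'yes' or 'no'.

pos 0: push '{'; stack = {
pos 1: saw closer ']' but top of stack is '{' (expected '}') → INVALID
Verdict: type mismatch at position 1: ']' closes '{' → no

Answer: no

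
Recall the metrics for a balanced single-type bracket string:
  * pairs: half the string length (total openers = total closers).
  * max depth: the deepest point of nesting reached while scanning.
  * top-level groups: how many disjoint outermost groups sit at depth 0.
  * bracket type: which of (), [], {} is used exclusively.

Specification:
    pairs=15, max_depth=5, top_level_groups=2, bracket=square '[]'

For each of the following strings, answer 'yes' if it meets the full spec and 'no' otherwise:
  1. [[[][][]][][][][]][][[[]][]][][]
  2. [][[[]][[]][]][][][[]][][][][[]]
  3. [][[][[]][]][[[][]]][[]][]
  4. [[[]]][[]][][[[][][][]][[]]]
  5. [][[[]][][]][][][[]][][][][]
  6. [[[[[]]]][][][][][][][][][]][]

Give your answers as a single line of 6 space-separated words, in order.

Answer: no no no no no yes

Derivation:
String 1 '[[[][][]][][][][]][][[[]][]][][]': depth seq [1 2 3 2 3 2 3 2 1 2 1 2 1 2 1 2 1 0 1 0 1 2 3 2 1 2 1 0 1 0 1 0]
  -> pairs=16 depth=3 groups=5 -> no
String 2 '[][[[]][[]][]][][][[]][][][][[]]': depth seq [1 0 1 2 3 2 1 2 3 2 1 2 1 0 1 0 1 0 1 2 1 0 1 0 1 0 1 0 1 2 1 0]
  -> pairs=16 depth=3 groups=9 -> no
String 3 '[][[][[]][]][[[][]]][[]][]': depth seq [1 0 1 2 1 2 3 2 1 2 1 0 1 2 3 2 3 2 1 0 1 2 1 0 1 0]
  -> pairs=13 depth=3 groups=5 -> no
String 4 '[[[]]][[]][][[[][][][]][[]]]': depth seq [1 2 3 2 1 0 1 2 1 0 1 0 1 2 3 2 3 2 3 2 3 2 1 2 3 2 1 0]
  -> pairs=14 depth=3 groups=4 -> no
String 5 '[][[[]][][]][][][[]][][][][]': depth seq [1 0 1 2 3 2 1 2 1 2 1 0 1 0 1 0 1 2 1 0 1 0 1 0 1 0 1 0]
  -> pairs=14 depth=3 groups=9 -> no
String 6 '[[[[[]]]][][][][][][][][][]][]': depth seq [1 2 3 4 5 4 3 2 1 2 1 2 1 2 1 2 1 2 1 2 1 2 1 2 1 2 1 0 1 0]
  -> pairs=15 depth=5 groups=2 -> yes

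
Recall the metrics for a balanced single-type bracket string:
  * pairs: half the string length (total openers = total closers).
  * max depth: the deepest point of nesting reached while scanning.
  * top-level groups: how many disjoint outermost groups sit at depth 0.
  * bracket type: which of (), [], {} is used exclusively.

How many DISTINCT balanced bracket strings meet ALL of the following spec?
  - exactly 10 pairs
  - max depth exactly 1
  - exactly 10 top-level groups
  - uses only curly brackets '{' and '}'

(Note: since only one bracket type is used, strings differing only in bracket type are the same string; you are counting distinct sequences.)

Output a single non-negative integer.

Spec: pairs=10 depth=1 groups=10
Count(depth <= 1) = 1
Count(depth <= 0) = 0
Count(depth == 1) = 1 - 0 = 1

Answer: 1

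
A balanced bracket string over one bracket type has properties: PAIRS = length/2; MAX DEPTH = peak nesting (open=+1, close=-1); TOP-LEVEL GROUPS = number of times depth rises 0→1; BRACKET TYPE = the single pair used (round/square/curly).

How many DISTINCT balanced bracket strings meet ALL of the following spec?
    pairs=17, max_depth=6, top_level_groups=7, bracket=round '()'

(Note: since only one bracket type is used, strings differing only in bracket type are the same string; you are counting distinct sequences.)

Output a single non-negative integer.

Spec: pairs=17 depth=6 groups=7
Count(depth <= 6) = 2116660
Count(depth <= 5) = 1917846
Count(depth == 6) = 2116660 - 1917846 = 198814

Answer: 198814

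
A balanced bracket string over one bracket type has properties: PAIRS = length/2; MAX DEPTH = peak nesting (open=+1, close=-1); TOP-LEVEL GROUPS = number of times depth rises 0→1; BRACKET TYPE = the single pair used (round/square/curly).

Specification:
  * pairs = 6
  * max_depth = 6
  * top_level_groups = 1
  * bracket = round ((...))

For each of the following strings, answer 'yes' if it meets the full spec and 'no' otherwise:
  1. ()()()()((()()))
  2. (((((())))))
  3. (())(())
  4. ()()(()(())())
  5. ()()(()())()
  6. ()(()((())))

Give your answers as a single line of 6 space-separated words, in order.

String 1 '()()()()((()()))': depth seq [1 0 1 0 1 0 1 0 1 2 3 2 3 2 1 0]
  -> pairs=8 depth=3 groups=5 -> no
String 2 '(((((())))))': depth seq [1 2 3 4 5 6 5 4 3 2 1 0]
  -> pairs=6 depth=6 groups=1 -> yes
String 3 '(())(())': depth seq [1 2 1 0 1 2 1 0]
  -> pairs=4 depth=2 groups=2 -> no
String 4 '()()(()(())())': depth seq [1 0 1 0 1 2 1 2 3 2 1 2 1 0]
  -> pairs=7 depth=3 groups=3 -> no
String 5 '()()(()())()': depth seq [1 0 1 0 1 2 1 2 1 0 1 0]
  -> pairs=6 depth=2 groups=4 -> no
String 6 '()(()((())))': depth seq [1 0 1 2 1 2 3 4 3 2 1 0]
  -> pairs=6 depth=4 groups=2 -> no

Answer: no yes no no no no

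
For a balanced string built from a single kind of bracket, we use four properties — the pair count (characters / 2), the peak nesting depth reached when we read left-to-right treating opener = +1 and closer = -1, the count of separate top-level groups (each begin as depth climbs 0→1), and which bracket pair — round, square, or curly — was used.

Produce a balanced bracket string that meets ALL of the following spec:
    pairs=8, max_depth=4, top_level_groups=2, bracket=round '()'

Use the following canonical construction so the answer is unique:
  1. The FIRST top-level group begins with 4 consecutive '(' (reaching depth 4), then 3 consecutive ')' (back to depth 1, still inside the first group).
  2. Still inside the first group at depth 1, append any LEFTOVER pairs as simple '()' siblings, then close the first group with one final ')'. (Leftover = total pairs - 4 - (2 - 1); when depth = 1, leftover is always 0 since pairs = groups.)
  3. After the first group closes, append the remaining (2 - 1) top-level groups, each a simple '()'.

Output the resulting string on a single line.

Answer: (((()))()()())()

Derivation:
Spec: pairs=8 depth=4 groups=2
Leftover pairs = 8 - 4 - (2-1) = 3
First group: deep chain of depth 4 + 3 sibling pairs
Remaining 1 groups: simple '()' each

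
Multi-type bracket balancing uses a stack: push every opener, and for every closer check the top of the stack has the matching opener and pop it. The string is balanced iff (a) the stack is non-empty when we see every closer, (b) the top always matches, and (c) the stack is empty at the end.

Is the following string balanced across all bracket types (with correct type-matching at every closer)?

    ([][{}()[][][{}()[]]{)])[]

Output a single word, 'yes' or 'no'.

pos 0: push '('; stack = (
pos 1: push '['; stack = ([
pos 2: ']' matches '['; pop; stack = (
pos 3: push '['; stack = ([
pos 4: push '{'; stack = ([{
pos 5: '}' matches '{'; pop; stack = ([
pos 6: push '('; stack = ([(
pos 7: ')' matches '('; pop; stack = ([
pos 8: push '['; stack = ([[
pos 9: ']' matches '['; pop; stack = ([
pos 10: push '['; stack = ([[
pos 11: ']' matches '['; pop; stack = ([
pos 12: push '['; stack = ([[
pos 13: push '{'; stack = ([[{
pos 14: '}' matches '{'; pop; stack = ([[
pos 15: push '('; stack = ([[(
pos 16: ')' matches '('; pop; stack = ([[
pos 17: push '['; stack = ([[[
pos 18: ']' matches '['; pop; stack = ([[
pos 19: ']' matches '['; pop; stack = ([
pos 20: push '{'; stack = ([{
pos 21: saw closer ')' but top of stack is '{' (expected '}') → INVALID
Verdict: type mismatch at position 21: ')' closes '{' → no

Answer: no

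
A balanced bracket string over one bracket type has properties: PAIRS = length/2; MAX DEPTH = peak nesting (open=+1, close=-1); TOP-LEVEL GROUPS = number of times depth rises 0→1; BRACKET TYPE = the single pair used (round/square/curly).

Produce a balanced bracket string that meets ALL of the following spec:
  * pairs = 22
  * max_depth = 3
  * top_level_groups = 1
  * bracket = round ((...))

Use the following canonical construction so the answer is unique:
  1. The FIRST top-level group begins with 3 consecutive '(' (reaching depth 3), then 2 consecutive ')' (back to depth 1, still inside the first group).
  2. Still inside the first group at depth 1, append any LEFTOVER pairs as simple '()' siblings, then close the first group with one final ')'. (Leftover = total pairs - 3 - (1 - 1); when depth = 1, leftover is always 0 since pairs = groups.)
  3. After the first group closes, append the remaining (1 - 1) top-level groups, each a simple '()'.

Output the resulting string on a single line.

Spec: pairs=22 depth=3 groups=1
Leftover pairs = 22 - 3 - (1-1) = 19
First group: deep chain of depth 3 + 19 sibling pairs
Remaining 0 groups: simple '()' each

Answer: ((())()()()()()()()()()()()()()()()()()()())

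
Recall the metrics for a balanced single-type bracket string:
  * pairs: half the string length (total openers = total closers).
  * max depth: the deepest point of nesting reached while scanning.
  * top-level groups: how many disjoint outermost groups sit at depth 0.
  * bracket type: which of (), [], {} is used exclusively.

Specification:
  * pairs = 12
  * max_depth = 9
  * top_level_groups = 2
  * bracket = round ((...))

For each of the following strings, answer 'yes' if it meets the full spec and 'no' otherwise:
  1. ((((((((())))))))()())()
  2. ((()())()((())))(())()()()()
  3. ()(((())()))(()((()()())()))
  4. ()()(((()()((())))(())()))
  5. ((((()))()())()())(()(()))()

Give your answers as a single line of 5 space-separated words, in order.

Answer: yes no no no no

Derivation:
String 1 '((((((((())))))))()())()': depth seq [1 2 3 4 5 6 7 8 9 8 7 6 5 4 3 2 1 2 1 2 1 0 1 0]
  -> pairs=12 depth=9 groups=2 -> yes
String 2 '((()())()((())))(())()()()()': depth seq [1 2 3 2 3 2 1 2 1 2 3 4 3 2 1 0 1 2 1 0 1 0 1 0 1 0 1 0]
  -> pairs=14 depth=4 groups=6 -> no
String 3 '()(((())()))(()((()()())()))': depth seq [1 0 1 2 3 4 3 2 3 2 1 0 1 2 1 2 3 4 3 4 3 4 3 2 3 2 1 0]
  -> pairs=14 depth=4 groups=3 -> no
String 4 '()()(((()()((())))(())()))': depth seq [1 0 1 0 1 2 3 4 3 4 3 4 5 6 5 4 3 2 3 4 3 2 3 2 1 0]
  -> pairs=13 depth=6 groups=3 -> no
String 5 '((((()))()())()())(()(()))()': depth seq [1 2 3 4 5 4 3 2 3 2 3 2 1 2 1 2 1 0 1 2 1 2 3 2 1 0 1 0]
  -> pairs=14 depth=5 groups=3 -> no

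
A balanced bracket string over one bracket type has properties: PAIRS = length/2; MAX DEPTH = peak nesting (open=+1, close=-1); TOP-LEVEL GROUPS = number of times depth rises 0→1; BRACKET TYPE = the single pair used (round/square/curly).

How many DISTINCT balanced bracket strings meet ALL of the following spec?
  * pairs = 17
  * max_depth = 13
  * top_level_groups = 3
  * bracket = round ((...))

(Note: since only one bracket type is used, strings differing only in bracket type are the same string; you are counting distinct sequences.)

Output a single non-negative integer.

Spec: pairs=17 depth=13 groups=3
Count(depth <= 13) = 25662741
Count(depth <= 12) = 25661697
Count(depth == 13) = 25662741 - 25661697 = 1044

Answer: 1044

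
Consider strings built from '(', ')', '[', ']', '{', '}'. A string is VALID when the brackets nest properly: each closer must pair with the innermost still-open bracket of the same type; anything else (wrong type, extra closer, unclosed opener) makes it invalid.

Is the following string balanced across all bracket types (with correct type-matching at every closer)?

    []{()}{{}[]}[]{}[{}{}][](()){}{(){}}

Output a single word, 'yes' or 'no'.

pos 0: push '['; stack = [
pos 1: ']' matches '['; pop; stack = (empty)
pos 2: push '{'; stack = {
pos 3: push '('; stack = {(
pos 4: ')' matches '('; pop; stack = {
pos 5: '}' matches '{'; pop; stack = (empty)
pos 6: push '{'; stack = {
pos 7: push '{'; stack = {{
pos 8: '}' matches '{'; pop; stack = {
pos 9: push '['; stack = {[
pos 10: ']' matches '['; pop; stack = {
pos 11: '}' matches '{'; pop; stack = (empty)
pos 12: push '['; stack = [
pos 13: ']' matches '['; pop; stack = (empty)
pos 14: push '{'; stack = {
pos 15: '}' matches '{'; pop; stack = (empty)
pos 16: push '['; stack = [
pos 17: push '{'; stack = [{
pos 18: '}' matches '{'; pop; stack = [
pos 19: push '{'; stack = [{
pos 20: '}' matches '{'; pop; stack = [
pos 21: ']' matches '['; pop; stack = (empty)
pos 22: push '['; stack = [
pos 23: ']' matches '['; pop; stack = (empty)
pos 24: push '('; stack = (
pos 25: push '('; stack = ((
pos 26: ')' matches '('; pop; stack = (
pos 27: ')' matches '('; pop; stack = (empty)
pos 28: push '{'; stack = {
pos 29: '}' matches '{'; pop; stack = (empty)
pos 30: push '{'; stack = {
pos 31: push '('; stack = {(
pos 32: ')' matches '('; pop; stack = {
pos 33: push '{'; stack = {{
pos 34: '}' matches '{'; pop; stack = {
pos 35: '}' matches '{'; pop; stack = (empty)
end: stack empty → VALID
Verdict: properly nested → yes

Answer: yes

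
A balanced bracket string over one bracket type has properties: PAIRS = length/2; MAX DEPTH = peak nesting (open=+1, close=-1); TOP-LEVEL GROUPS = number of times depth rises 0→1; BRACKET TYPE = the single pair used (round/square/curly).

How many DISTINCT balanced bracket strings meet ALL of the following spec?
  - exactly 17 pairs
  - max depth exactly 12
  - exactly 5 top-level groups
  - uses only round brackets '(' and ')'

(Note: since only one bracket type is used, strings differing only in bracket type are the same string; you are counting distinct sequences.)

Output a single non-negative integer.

Answer: 125

Derivation:
Spec: pairs=17 depth=12 groups=5
Count(depth <= 12) = 8947570
Count(depth <= 11) = 8947445
Count(depth == 12) = 8947570 - 8947445 = 125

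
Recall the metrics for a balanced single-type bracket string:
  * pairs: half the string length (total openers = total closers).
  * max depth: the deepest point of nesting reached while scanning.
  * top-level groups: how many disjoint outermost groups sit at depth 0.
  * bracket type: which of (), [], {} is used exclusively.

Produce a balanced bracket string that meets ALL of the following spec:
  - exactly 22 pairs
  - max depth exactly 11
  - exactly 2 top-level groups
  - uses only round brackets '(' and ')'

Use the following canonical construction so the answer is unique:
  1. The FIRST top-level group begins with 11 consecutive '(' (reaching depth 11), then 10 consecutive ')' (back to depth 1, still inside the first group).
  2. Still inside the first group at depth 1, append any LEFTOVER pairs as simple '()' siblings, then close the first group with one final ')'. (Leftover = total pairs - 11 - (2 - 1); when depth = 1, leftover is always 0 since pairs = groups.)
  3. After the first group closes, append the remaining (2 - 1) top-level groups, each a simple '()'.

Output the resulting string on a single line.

Spec: pairs=22 depth=11 groups=2
Leftover pairs = 22 - 11 - (2-1) = 10
First group: deep chain of depth 11 + 10 sibling pairs
Remaining 1 groups: simple '()' each

Answer: ((((((((((())))))))))()()()()()()()()()())()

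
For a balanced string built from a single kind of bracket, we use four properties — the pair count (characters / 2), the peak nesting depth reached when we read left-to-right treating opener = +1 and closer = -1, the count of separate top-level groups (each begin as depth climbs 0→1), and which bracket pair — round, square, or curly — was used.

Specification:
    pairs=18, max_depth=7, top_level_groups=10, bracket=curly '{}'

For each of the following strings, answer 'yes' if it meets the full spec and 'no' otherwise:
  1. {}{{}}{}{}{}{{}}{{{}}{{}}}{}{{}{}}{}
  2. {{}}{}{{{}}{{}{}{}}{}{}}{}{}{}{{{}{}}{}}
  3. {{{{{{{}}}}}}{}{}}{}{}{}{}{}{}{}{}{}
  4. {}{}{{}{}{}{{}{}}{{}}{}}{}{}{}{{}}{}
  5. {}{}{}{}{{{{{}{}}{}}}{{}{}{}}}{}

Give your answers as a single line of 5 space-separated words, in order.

Answer: no no yes no no

Derivation:
String 1 '{}{{}}{}{}{}{{}}{{{}}{{}}}{}{{}{}}{}': depth seq [1 0 1 2 1 0 1 0 1 0 1 0 1 2 1 0 1 2 3 2 1 2 3 2 1 0 1 0 1 2 1 2 1 0 1 0]
  -> pairs=18 depth=3 groups=10 -> no
String 2 '{{}}{}{{{}}{{}{}{}}{}{}}{}{}{}{{{}{}}{}}': depth seq [1 2 1 0 1 0 1 2 3 2 1 2 3 2 3 2 3 2 1 2 1 2 1 0 1 0 1 0 1 0 1 2 3 2 3 2 1 2 1 0]
  -> pairs=20 depth=3 groups=7 -> no
String 3 '{{{{{{{}}}}}}{}{}}{}{}{}{}{}{}{}{}{}': depth seq [1 2 3 4 5 6 7 6 5 4 3 2 1 2 1 2 1 0 1 0 1 0 1 0 1 0 1 0 1 0 1 0 1 0 1 0]
  -> pairs=18 depth=7 groups=10 -> yes
String 4 '{}{}{{}{}{}{{}{}}{{}}{}}{}{}{}{{}}{}': depth seq [1 0 1 0 1 2 1 2 1 2 1 2 3 2 3 2 1 2 3 2 1 2 1 0 1 0 1 0 1 0 1 2 1 0 1 0]
  -> pairs=18 depth=3 groups=8 -> no
String 5 '{}{}{}{}{{{{{}{}}{}}}{{}{}{}}}{}': depth seq [1 0 1 0 1 0 1 0 1 2 3 4 5 4 5 4 3 4 3 2 1 2 3 2 3 2 3 2 1 0 1 0]
  -> pairs=16 depth=5 groups=6 -> no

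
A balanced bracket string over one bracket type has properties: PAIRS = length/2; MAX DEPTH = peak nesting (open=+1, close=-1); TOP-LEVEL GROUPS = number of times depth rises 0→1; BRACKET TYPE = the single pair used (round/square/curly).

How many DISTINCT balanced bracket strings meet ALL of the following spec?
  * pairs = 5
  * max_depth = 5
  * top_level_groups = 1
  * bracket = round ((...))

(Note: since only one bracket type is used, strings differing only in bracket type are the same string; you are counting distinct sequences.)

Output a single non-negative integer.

Spec: pairs=5 depth=5 groups=1
Count(depth <= 5) = 14
Count(depth <= 4) = 13
Count(depth == 5) = 14 - 13 = 1

Answer: 1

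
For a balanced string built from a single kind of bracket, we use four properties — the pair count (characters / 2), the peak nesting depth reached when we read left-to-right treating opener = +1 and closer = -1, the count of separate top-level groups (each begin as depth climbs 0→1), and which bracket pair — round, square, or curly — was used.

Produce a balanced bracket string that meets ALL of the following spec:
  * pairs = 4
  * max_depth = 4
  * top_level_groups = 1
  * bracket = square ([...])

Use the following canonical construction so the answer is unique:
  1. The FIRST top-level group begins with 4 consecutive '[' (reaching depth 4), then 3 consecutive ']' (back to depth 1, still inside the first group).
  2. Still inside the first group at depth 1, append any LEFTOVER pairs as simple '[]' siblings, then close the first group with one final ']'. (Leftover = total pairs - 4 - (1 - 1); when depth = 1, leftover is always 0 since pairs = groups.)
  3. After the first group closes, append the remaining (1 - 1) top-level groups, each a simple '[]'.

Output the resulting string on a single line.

Spec: pairs=4 depth=4 groups=1
Leftover pairs = 4 - 4 - (1-1) = 0
First group: deep chain of depth 4 + 0 sibling pairs
Remaining 0 groups: simple '[]' each

Answer: [[[[]]]]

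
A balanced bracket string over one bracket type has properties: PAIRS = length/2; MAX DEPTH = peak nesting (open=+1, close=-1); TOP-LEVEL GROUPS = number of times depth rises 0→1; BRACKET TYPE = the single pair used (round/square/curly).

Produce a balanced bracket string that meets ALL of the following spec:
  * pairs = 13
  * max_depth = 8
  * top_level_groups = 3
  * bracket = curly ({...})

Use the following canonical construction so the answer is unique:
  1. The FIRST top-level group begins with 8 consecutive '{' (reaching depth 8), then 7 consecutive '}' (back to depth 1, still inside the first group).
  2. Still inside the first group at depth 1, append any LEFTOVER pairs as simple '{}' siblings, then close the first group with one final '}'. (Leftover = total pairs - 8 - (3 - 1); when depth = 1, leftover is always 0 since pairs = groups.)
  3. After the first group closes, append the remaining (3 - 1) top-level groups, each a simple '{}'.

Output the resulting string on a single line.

Spec: pairs=13 depth=8 groups=3
Leftover pairs = 13 - 8 - (3-1) = 3
First group: deep chain of depth 8 + 3 sibling pairs
Remaining 2 groups: simple '{}' each

Answer: {{{{{{{{}}}}}}}{}{}{}}{}{}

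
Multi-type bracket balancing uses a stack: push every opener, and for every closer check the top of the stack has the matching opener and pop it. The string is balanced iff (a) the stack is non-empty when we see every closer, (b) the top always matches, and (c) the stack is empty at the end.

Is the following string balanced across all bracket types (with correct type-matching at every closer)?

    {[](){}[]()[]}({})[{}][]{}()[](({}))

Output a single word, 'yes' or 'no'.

Answer: yes

Derivation:
pos 0: push '{'; stack = {
pos 1: push '['; stack = {[
pos 2: ']' matches '['; pop; stack = {
pos 3: push '('; stack = {(
pos 4: ')' matches '('; pop; stack = {
pos 5: push '{'; stack = {{
pos 6: '}' matches '{'; pop; stack = {
pos 7: push '['; stack = {[
pos 8: ']' matches '['; pop; stack = {
pos 9: push '('; stack = {(
pos 10: ')' matches '('; pop; stack = {
pos 11: push '['; stack = {[
pos 12: ']' matches '['; pop; stack = {
pos 13: '}' matches '{'; pop; stack = (empty)
pos 14: push '('; stack = (
pos 15: push '{'; stack = ({
pos 16: '}' matches '{'; pop; stack = (
pos 17: ')' matches '('; pop; stack = (empty)
pos 18: push '['; stack = [
pos 19: push '{'; stack = [{
pos 20: '}' matches '{'; pop; stack = [
pos 21: ']' matches '['; pop; stack = (empty)
pos 22: push '['; stack = [
pos 23: ']' matches '['; pop; stack = (empty)
pos 24: push '{'; stack = {
pos 25: '}' matches '{'; pop; stack = (empty)
pos 26: push '('; stack = (
pos 27: ')' matches '('; pop; stack = (empty)
pos 28: push '['; stack = [
pos 29: ']' matches '['; pop; stack = (empty)
pos 30: push '('; stack = (
pos 31: push '('; stack = ((
pos 32: push '{'; stack = (({
pos 33: '}' matches '{'; pop; stack = ((
pos 34: ')' matches '('; pop; stack = (
pos 35: ')' matches '('; pop; stack = (empty)
end: stack empty → VALID
Verdict: properly nested → yes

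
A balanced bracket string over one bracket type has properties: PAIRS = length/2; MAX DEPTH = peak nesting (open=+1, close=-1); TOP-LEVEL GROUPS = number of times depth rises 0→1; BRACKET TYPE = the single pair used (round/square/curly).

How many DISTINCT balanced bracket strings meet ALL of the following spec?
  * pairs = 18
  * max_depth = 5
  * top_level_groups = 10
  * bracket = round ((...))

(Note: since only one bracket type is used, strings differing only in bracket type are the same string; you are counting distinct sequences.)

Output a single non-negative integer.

Answer: 66205

Derivation:
Spec: pairs=18 depth=5 groups=10
Count(depth <= 5) = 583625
Count(depth <= 4) = 517420
Count(depth == 5) = 583625 - 517420 = 66205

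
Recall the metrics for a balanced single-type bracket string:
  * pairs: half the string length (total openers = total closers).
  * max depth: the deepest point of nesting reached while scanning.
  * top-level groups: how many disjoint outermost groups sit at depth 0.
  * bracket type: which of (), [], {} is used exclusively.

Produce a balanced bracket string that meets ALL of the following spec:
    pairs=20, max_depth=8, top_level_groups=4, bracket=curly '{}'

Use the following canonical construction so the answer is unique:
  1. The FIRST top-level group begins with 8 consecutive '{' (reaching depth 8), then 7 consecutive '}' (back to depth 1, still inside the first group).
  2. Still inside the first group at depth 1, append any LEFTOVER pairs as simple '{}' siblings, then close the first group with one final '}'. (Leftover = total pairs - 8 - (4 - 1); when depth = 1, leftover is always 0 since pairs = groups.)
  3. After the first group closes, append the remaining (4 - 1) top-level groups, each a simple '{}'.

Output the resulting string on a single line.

Answer: {{{{{{{{}}}}}}}{}{}{}{}{}{}{}{}{}}{}{}{}

Derivation:
Spec: pairs=20 depth=8 groups=4
Leftover pairs = 20 - 8 - (4-1) = 9
First group: deep chain of depth 8 + 9 sibling pairs
Remaining 3 groups: simple '{}' each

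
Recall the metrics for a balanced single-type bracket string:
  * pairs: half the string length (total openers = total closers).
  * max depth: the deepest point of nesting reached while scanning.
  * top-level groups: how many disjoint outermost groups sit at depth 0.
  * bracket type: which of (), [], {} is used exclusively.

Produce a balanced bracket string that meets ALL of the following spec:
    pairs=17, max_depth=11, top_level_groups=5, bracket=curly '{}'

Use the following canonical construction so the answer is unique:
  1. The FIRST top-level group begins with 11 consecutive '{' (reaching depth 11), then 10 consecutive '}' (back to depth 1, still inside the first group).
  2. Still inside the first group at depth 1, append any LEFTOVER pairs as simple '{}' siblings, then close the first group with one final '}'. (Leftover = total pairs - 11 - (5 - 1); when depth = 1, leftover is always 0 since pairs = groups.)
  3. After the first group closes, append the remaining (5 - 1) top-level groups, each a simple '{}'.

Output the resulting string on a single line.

Answer: {{{{{{{{{{{}}}}}}}}}}{}{}}{}{}{}{}

Derivation:
Spec: pairs=17 depth=11 groups=5
Leftover pairs = 17 - 11 - (5-1) = 2
First group: deep chain of depth 11 + 2 sibling pairs
Remaining 4 groups: simple '{}' each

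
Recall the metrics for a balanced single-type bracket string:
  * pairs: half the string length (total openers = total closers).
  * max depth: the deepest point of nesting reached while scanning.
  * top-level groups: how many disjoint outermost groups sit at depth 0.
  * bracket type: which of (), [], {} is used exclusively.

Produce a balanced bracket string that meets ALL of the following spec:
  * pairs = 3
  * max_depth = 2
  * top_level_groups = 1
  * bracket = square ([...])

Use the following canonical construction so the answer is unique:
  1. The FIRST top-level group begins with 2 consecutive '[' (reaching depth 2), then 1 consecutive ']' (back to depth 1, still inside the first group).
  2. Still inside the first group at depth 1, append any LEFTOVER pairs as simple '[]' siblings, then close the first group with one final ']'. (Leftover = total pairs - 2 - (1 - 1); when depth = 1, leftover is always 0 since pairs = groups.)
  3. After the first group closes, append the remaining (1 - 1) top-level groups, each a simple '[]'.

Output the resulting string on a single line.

Answer: [[][]]

Derivation:
Spec: pairs=3 depth=2 groups=1
Leftover pairs = 3 - 2 - (1-1) = 1
First group: deep chain of depth 2 + 1 sibling pairs
Remaining 0 groups: simple '[]' each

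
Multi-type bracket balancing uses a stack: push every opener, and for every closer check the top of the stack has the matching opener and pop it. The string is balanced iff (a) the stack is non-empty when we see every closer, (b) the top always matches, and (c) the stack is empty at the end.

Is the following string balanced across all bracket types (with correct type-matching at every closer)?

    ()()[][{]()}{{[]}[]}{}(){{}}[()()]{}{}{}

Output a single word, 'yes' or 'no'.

pos 0: push '('; stack = (
pos 1: ')' matches '('; pop; stack = (empty)
pos 2: push '('; stack = (
pos 3: ')' matches '('; pop; stack = (empty)
pos 4: push '['; stack = [
pos 5: ']' matches '['; pop; stack = (empty)
pos 6: push '['; stack = [
pos 7: push '{'; stack = [{
pos 8: saw closer ']' but top of stack is '{' (expected '}') → INVALID
Verdict: type mismatch at position 8: ']' closes '{' → no

Answer: no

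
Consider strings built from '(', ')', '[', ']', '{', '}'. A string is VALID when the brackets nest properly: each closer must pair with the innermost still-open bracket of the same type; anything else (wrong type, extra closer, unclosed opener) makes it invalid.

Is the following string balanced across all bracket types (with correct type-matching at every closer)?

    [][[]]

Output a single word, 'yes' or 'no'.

pos 0: push '['; stack = [
pos 1: ']' matches '['; pop; stack = (empty)
pos 2: push '['; stack = [
pos 3: push '['; stack = [[
pos 4: ']' matches '['; pop; stack = [
pos 5: ']' matches '['; pop; stack = (empty)
end: stack empty → VALID
Verdict: properly nested → yes

Answer: yes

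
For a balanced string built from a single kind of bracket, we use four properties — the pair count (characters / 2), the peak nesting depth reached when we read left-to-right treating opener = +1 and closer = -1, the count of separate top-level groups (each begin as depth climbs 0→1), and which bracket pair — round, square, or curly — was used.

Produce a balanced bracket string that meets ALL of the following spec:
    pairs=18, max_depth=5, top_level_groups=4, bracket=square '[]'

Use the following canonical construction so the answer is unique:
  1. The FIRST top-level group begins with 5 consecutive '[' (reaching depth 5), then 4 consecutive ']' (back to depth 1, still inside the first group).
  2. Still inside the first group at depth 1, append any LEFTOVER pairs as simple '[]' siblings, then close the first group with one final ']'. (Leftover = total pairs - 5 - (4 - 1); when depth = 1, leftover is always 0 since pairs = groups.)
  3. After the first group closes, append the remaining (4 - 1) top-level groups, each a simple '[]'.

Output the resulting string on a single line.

Spec: pairs=18 depth=5 groups=4
Leftover pairs = 18 - 5 - (4-1) = 10
First group: deep chain of depth 5 + 10 sibling pairs
Remaining 3 groups: simple '[]' each

Answer: [[[[[]]]][][][][][][][][][][]][][][]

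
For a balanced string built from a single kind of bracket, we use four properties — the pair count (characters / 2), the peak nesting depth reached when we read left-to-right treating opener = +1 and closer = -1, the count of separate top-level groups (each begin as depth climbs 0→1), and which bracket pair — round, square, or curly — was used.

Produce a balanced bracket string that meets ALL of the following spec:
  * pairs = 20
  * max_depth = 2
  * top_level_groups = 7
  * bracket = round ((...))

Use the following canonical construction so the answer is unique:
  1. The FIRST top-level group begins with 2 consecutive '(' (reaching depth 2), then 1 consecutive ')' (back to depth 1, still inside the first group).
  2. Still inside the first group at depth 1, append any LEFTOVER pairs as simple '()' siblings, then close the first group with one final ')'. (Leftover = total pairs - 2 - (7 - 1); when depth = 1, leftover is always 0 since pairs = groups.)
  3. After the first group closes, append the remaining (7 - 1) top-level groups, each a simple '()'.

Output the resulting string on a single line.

Answer: (()()()()()()()()()()()()())()()()()()()

Derivation:
Spec: pairs=20 depth=2 groups=7
Leftover pairs = 20 - 2 - (7-1) = 12
First group: deep chain of depth 2 + 12 sibling pairs
Remaining 6 groups: simple '()' each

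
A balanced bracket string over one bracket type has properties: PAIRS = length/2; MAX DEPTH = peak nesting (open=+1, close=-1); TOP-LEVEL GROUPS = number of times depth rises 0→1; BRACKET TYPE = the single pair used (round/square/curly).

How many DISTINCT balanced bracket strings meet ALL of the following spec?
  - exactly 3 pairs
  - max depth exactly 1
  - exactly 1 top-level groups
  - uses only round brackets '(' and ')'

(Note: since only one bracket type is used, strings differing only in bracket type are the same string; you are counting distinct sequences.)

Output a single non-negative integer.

Spec: pairs=3 depth=1 groups=1
Count(depth <= 1) = 0
Count(depth <= 0) = 0
Count(depth == 1) = 0 - 0 = 0

Answer: 0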